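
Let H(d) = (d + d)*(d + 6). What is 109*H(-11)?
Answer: 11990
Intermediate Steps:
H(d) = 2*d*(6 + d) (H(d) = (2*d)*(6 + d) = 2*d*(6 + d))
109*H(-11) = 109*(2*(-11)*(6 - 11)) = 109*(2*(-11)*(-5)) = 109*110 = 11990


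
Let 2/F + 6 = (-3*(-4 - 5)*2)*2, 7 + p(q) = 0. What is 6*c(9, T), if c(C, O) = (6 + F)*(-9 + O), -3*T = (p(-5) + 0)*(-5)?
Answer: -38068/51 ≈ -746.43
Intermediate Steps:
p(q) = -7 (p(q) = -7 + 0 = -7)
F = 1/51 (F = 2/(-6 + (-3*(-4 - 5)*2)*2) = 2/(-6 + (-3*(-9)*2)*2) = 2/(-6 + (27*2)*2) = 2/(-6 + 54*2) = 2/(-6 + 108) = 2/102 = 2*(1/102) = 1/51 ≈ 0.019608)
T = -35/3 (T = -(-7 + 0)*(-5)/3 = -(-7)*(-5)/3 = -1/3*35 = -35/3 ≈ -11.667)
c(C, O) = -921/17 + 307*O/51 (c(C, O) = (6 + 1/51)*(-9 + O) = 307*(-9 + O)/51 = -921/17 + 307*O/51)
6*c(9, T) = 6*(-921/17 + (307/51)*(-35/3)) = 6*(-921/17 - 10745/153) = 6*(-19034/153) = -38068/51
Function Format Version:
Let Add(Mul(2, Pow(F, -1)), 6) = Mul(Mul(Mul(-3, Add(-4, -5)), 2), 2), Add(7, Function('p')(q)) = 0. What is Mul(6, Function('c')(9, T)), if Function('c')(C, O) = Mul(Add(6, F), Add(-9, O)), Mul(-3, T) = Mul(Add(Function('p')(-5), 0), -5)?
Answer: Rational(-38068, 51) ≈ -746.43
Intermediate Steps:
Function('p')(q) = -7 (Function('p')(q) = Add(-7, 0) = -7)
F = Rational(1, 51) (F = Mul(2, Pow(Add(-6, Mul(Mul(Mul(-3, Add(-4, -5)), 2), 2)), -1)) = Mul(2, Pow(Add(-6, Mul(Mul(Mul(-3, -9), 2), 2)), -1)) = Mul(2, Pow(Add(-6, Mul(Mul(27, 2), 2)), -1)) = Mul(2, Pow(Add(-6, Mul(54, 2)), -1)) = Mul(2, Pow(Add(-6, 108), -1)) = Mul(2, Pow(102, -1)) = Mul(2, Rational(1, 102)) = Rational(1, 51) ≈ 0.019608)
T = Rational(-35, 3) (T = Mul(Rational(-1, 3), Mul(Add(-7, 0), -5)) = Mul(Rational(-1, 3), Mul(-7, -5)) = Mul(Rational(-1, 3), 35) = Rational(-35, 3) ≈ -11.667)
Function('c')(C, O) = Add(Rational(-921, 17), Mul(Rational(307, 51), O)) (Function('c')(C, O) = Mul(Add(6, Rational(1, 51)), Add(-9, O)) = Mul(Rational(307, 51), Add(-9, O)) = Add(Rational(-921, 17), Mul(Rational(307, 51), O)))
Mul(6, Function('c')(9, T)) = Mul(6, Add(Rational(-921, 17), Mul(Rational(307, 51), Rational(-35, 3)))) = Mul(6, Add(Rational(-921, 17), Rational(-10745, 153))) = Mul(6, Rational(-19034, 153)) = Rational(-38068, 51)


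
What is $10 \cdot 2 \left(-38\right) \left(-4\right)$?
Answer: $3040$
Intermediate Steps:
$10 \cdot 2 \left(-38\right) \left(-4\right) = 20 \left(-38\right) \left(-4\right) = \left(-760\right) \left(-4\right) = 3040$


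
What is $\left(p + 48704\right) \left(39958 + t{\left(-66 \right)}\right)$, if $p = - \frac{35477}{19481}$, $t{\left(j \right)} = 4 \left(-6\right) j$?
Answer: $\frac{39413684820674}{19481} \approx 2.0232 \cdot 10^{9}$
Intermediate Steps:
$t{\left(j \right)} = - 24 j$
$p = - \frac{35477}{19481}$ ($p = \left(-35477\right) \frac{1}{19481} = - \frac{35477}{19481} \approx -1.8211$)
$\left(p + 48704\right) \left(39958 + t{\left(-66 \right)}\right) = \left(- \frac{35477}{19481} + 48704\right) \left(39958 - -1584\right) = \frac{948767147 \left(39958 + 1584\right)}{19481} = \frac{948767147}{19481} \cdot 41542 = \frac{39413684820674}{19481}$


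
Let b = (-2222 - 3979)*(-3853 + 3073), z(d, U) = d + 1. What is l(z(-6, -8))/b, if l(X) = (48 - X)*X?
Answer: -1/18252 ≈ -5.4789e-5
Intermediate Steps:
z(d, U) = 1 + d
l(X) = X*(48 - X)
b = 4836780 (b = -6201*(-780) = 4836780)
l(z(-6, -8))/b = ((1 - 6)*(48 - (1 - 6)))/4836780 = -5*(48 - 1*(-5))*(1/4836780) = -5*(48 + 5)*(1/4836780) = -5*53*(1/4836780) = -265*1/4836780 = -1/18252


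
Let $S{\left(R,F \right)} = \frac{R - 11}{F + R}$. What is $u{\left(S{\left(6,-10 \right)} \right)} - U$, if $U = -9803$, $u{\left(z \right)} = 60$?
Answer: $9863$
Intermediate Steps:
$S{\left(R,F \right)} = \frac{-11 + R}{F + R}$
$u{\left(S{\left(6,-10 \right)} \right)} - U = 60 - -9803 = 60 + 9803 = 9863$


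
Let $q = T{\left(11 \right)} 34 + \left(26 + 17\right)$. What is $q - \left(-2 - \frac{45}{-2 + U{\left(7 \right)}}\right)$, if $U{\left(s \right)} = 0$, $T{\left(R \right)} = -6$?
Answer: $- \frac{363}{2} \approx -181.5$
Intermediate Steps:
$q = -161$ ($q = \left(-6\right) 34 + \left(26 + 17\right) = -204 + 43 = -161$)
$q - \left(-2 - \frac{45}{-2 + U{\left(7 \right)}}\right) = -161 - \left(-2 - \frac{45}{-2 + 0}\right) = -161 - \left(-2 - \frac{45}{-2}\right) = -161 - \left(-2 - - \frac{45}{2}\right) = -161 - \left(-2 + \frac{45}{2}\right) = -161 - \frac{41}{2} = - \frac{363}{2}$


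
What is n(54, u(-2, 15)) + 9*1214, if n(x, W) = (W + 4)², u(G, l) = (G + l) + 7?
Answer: 11502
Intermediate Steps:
u(G, l) = 7 + G + l
n(x, W) = (4 + W)²
n(54, u(-2, 15)) + 9*1214 = (4 + (7 - 2 + 15))² + 9*1214 = (4 + 20)² + 10926 = 24² + 10926 = 576 + 10926 = 11502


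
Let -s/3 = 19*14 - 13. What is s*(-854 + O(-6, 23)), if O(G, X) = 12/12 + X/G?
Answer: 1300673/2 ≈ 6.5034e+5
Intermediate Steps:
O(G, X) = 1 + X/G (O(G, X) = 12*(1/12) + X/G = 1 + X/G)
s = -759 (s = -3*(19*14 - 13) = -3*(266 - 13) = -3*253 = -759)
s*(-854 + O(-6, 23)) = -759*(-854 + (-6 + 23)/(-6)) = -759*(-854 - 1/6*17) = -759*(-854 - 17/6) = -759*(-5141/6) = 1300673/2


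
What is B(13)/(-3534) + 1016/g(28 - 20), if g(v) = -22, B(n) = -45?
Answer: -598259/12958 ≈ -46.169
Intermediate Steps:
B(13)/(-3534) + 1016/g(28 - 20) = -45/(-3534) + 1016/(-22) = -45*(-1/3534) + 1016*(-1/22) = 15/1178 - 508/11 = -598259/12958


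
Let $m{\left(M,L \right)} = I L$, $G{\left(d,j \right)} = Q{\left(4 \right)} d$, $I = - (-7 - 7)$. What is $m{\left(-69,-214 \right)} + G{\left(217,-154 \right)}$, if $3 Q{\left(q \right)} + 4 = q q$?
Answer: $-2128$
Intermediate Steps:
$Q{\left(q \right)} = - \frac{4}{3} + \frac{q^{2}}{3}$ ($Q{\left(q \right)} = - \frac{4}{3} + \frac{q q}{3} = - \frac{4}{3} + \frac{q^{2}}{3}$)
$I = 14$ ($I = \left(-1\right) \left(-14\right) = 14$)
$G{\left(d,j \right)} = 4 d$ ($G{\left(d,j \right)} = \left(- \frac{4}{3} + \frac{4^{2}}{3}\right) d = \left(- \frac{4}{3} + \frac{1}{3} \cdot 16\right) d = \left(- \frac{4}{3} + \frac{16}{3}\right) d = 4 d$)
$m{\left(M,L \right)} = 14 L$
$m{\left(-69,-214 \right)} + G{\left(217,-154 \right)} = 14 \left(-214\right) + 4 \cdot 217 = -2996 + 868 = -2128$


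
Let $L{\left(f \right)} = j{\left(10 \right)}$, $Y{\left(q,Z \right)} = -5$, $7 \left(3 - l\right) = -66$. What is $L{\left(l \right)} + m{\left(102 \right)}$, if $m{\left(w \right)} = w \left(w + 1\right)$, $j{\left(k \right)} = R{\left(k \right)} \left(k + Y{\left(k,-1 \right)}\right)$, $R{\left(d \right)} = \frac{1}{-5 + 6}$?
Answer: $10511$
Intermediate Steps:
$l = \frac{87}{7}$ ($l = 3 - - \frac{66}{7} = 3 + \frac{66}{7} = \frac{87}{7} \approx 12.429$)
$R{\left(d \right)} = 1$ ($R{\left(d \right)} = 1^{-1} = 1$)
$j{\left(k \right)} = -5 + k$ ($j{\left(k \right)} = 1 \left(k - 5\right) = 1 \left(-5 + k\right) = -5 + k$)
$L{\left(f \right)} = 5$ ($L{\left(f \right)} = -5 + 10 = 5$)
$m{\left(w \right)} = w \left(1 + w\right)$
$L{\left(l \right)} + m{\left(102 \right)} = 5 + 102 \left(1 + 102\right) = 5 + 102 \cdot 103 = 5 + 10506 = 10511$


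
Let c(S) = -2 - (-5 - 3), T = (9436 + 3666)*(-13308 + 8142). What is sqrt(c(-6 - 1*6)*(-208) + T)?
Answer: 2*I*sqrt(16921545) ≈ 8227.2*I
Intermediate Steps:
T = -67684932 (T = 13102*(-5166) = -67684932)
c(S) = 6 (c(S) = -2 - 1*(-8) = -2 + 8 = 6)
sqrt(c(-6 - 1*6)*(-208) + T) = sqrt(6*(-208) - 67684932) = sqrt(-1248 - 67684932) = sqrt(-67686180) = 2*I*sqrt(16921545)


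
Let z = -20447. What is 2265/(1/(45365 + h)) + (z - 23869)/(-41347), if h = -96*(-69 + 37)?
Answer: 4536171351651/41347 ≈ 1.0971e+8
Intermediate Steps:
h = 3072 (h = -96*(-32) = 3072)
2265/(1/(45365 + h)) + (z - 23869)/(-41347) = 2265/(1/(45365 + 3072)) + (-20447 - 23869)/(-41347) = 2265/(1/48437) - 44316*(-1/41347) = 2265/(1/48437) + 44316/41347 = 2265*48437 + 44316/41347 = 109709805 + 44316/41347 = 4536171351651/41347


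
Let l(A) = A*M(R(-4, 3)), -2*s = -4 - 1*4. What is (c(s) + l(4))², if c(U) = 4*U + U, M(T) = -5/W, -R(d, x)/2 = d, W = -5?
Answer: 576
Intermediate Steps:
R(d, x) = -2*d
s = 4 (s = -(-4 - 1*4)/2 = -(-4 - 4)/2 = -½*(-8) = 4)
M(T) = 1 (M(T) = -5/(-5) = -5*(-⅕) = 1)
l(A) = A (l(A) = A*1 = A)
c(U) = 5*U
(c(s) + l(4))² = (5*4 + 4)² = (20 + 4)² = 24² = 576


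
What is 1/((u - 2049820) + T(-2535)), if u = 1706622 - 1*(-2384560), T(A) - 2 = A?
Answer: 1/2038829 ≈ 4.9048e-7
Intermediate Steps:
T(A) = 2 + A
u = 4091182 (u = 1706622 + 2384560 = 4091182)
1/((u - 2049820) + T(-2535)) = 1/((4091182 - 2049820) + (2 - 2535)) = 1/(2041362 - 2533) = 1/2038829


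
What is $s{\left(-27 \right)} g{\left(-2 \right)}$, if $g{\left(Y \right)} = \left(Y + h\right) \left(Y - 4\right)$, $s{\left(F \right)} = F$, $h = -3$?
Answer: $-810$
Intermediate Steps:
$g{\left(Y \right)} = \left(-4 + Y\right) \left(-3 + Y\right)$ ($g{\left(Y \right)} = \left(Y - 3\right) \left(Y - 4\right) = \left(-3 + Y\right) \left(-4 + Y\right) = \left(-4 + Y\right) \left(-3 + Y\right)$)
$s{\left(-27 \right)} g{\left(-2 \right)} = - 27 \left(12 + \left(-2\right)^{2} - -14\right) = - 27 \left(12 + 4 + 14\right) = \left(-27\right) 30 = -810$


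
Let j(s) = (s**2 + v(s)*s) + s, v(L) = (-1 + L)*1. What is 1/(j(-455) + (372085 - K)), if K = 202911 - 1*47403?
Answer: 1/630627 ≈ 1.5857e-6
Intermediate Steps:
v(L) = -1 + L
j(s) = s + s**2 + s*(-1 + s) (j(s) = (s**2 + (-1 + s)*s) + s = (s**2 + s*(-1 + s)) + s = s + s**2 + s*(-1 + s))
K = 155508 (K = 202911 - 47403 = 155508)
1/(j(-455) + (372085 - K)) = 1/(2*(-455)**2 + (372085 - 1*155508)) = 1/(2*207025 + (372085 - 155508)) = 1/(414050 + 216577) = 1/630627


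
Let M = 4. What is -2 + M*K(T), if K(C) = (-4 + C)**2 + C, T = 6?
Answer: 38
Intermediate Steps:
K(C) = C + (-4 + C)**2
-2 + M*K(T) = -2 + 4*(6 + (-4 + 6)**2) = -2 + 4*(6 + 2**2) = -2 + 4*(6 + 4) = -2 + 4*10 = -2 + 40 = 38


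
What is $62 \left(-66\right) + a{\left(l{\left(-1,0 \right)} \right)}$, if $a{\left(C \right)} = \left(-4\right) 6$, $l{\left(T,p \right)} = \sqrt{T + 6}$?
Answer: $-4116$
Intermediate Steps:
$l{\left(T,p \right)} = \sqrt{6 + T}$
$a{\left(C \right)} = -24$
$62 \left(-66\right) + a{\left(l{\left(-1,0 \right)} \right)} = 62 \left(-66\right) - 24 = -4092 - 24 = -4116$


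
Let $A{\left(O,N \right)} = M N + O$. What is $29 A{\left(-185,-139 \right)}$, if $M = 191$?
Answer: $-775286$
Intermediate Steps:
$A{\left(O,N \right)} = O + 191 N$ ($A{\left(O,N \right)} = 191 N + O = O + 191 N$)
$29 A{\left(-185,-139 \right)} = 29 \left(-185 + 191 \left(-139\right)\right) = 29 \left(-185 - 26549\right) = 29 \left(-26734\right) = -775286$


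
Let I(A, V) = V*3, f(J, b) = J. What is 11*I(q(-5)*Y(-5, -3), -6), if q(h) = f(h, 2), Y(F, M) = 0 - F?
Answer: -198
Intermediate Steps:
Y(F, M) = -F
q(h) = h
I(A, V) = 3*V
11*I(q(-5)*Y(-5, -3), -6) = 11*(3*(-6)) = 11*(-18) = -198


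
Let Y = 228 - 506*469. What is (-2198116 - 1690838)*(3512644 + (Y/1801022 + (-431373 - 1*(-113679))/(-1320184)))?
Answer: -4060041311715991210684953/297210053506 ≈ -1.3661e+13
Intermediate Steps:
Y = -237086 (Y = 228 - 237314 = -237086)
(-2198116 - 1690838)*(3512644 + (Y/1801022 + (-431373 - 1*(-113679))/(-1320184))) = (-2198116 - 1690838)*(3512644 + (-237086/1801022 + (-431373 - 1*(-113679))/(-1320184))) = -3888954*(3512644 + (-237086*1/1801022 + (-431373 + 113679)*(-1/1320184))) = -3888954*(3512644 + (-118543/900511 - 317694*(-1/1320184))) = -3888954*(3512644 + (-118543/900511 + 158847/660092)) = -3888954*(3512644 + 64794184861/594420107012) = -3888954*2087986287169244589/594420107012 = -4060041311715991210684953/297210053506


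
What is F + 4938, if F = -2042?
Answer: 2896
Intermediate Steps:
F + 4938 = -2042 + 4938 = 2896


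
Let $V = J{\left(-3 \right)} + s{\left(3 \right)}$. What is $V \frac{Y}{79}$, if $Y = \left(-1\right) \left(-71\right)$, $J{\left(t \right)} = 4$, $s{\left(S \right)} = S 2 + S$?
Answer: $\frac{923}{79} \approx 11.684$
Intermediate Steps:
$s{\left(S \right)} = 3 S$ ($s{\left(S \right)} = 2 S + S = 3 S$)
$Y = 71$
$V = 13$ ($V = 4 + 3 \cdot 3 = 4 + 9 = 13$)
$V \frac{Y}{79} = 13 \cdot \frac{71}{79} = \frac{923}{79}$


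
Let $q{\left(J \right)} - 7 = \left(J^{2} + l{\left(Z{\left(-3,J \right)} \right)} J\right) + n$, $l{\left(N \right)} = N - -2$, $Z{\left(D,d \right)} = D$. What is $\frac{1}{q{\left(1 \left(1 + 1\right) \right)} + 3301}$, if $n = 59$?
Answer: $\frac{1}{3369} \approx 0.00029682$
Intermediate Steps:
$l{\left(N \right)} = 2 + N$ ($l{\left(N \right)} = N + 2 = 2 + N$)
$q{\left(J \right)} = 66 + J^{2} - J$ ($q{\left(J \right)} = 7 + \left(\left(J^{2} + \left(2 - 3\right) J\right) + 59\right) = 7 + \left(\left(J^{2} - J\right) + 59\right) = 7 + \left(59 + J^{2} - J\right) = 66 + J^{2} - J$)
$\frac{1}{q{\left(1 \left(1 + 1\right) \right)} + 3301} = \frac{1}{\left(66 + \left(1 \left(1 + 1\right)\right)^{2} - 1 \left(1 + 1\right)\right) + 3301} = \frac{1}{\left(66 + \left(1 \cdot 2\right)^{2} - 1 \cdot 2\right) + 3301} = \frac{1}{\left(66 + 2^{2} - 2\right) + 3301} = \frac{1}{\left(66 + 4 - 2\right) + 3301} = \frac{1}{68 + 3301} = \frac{1}{3369}$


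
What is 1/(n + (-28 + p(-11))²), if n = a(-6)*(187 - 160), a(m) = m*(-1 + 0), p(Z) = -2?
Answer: 1/1062 ≈ 0.00094162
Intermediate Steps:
a(m) = -m (a(m) = m*(-1) = -m)
n = 162 (n = (-1*(-6))*(187 - 160) = 6*27 = 162)
1/(n + (-28 + p(-11))²) = 1/(162 + (-28 - 2)²) = 1/(162 + (-30)²) = 1/(162 + 900) = 1/1062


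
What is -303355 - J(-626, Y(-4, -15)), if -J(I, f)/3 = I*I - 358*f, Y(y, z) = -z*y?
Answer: 936713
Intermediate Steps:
Y(y, z) = -y*z
J(I, f) = -3*I² + 1074*f (J(I, f) = -3*(I*I - 358*f) = -3*(I² - 358*f) = -3*I² + 1074*f)
-303355 - J(-626, Y(-4, -15)) = -303355 - (-3*(-626)² + 1074*(-1*(-4)*(-15))) = -303355 - (-3*391876 + 1074*(-60)) = -303355 - (-1175628 - 64440) = -303355 - 1*(-1240068) = -303355 + 1240068 = 936713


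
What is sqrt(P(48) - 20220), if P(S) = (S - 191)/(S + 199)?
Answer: I*sqrt(7299629)/19 ≈ 142.2*I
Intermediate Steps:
P(S) = (-191 + S)/(199 + S)
sqrt(P(48) - 20220) = sqrt((-191 + 48)/(199 + 48) - 20220) = sqrt(-143/247 - 20220) = sqrt((1/247)*(-143) - 20220) = sqrt(-11/19 - 20220) = sqrt(-384191/19) = I*sqrt(7299629)/19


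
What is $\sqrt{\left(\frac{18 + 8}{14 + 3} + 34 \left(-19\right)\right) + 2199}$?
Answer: $\frac{\sqrt{449259}}{17} \approx 39.427$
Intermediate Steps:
$\sqrt{\left(\frac{18 + 8}{14 + 3} + 34 \left(-19\right)\right) + 2199} = \sqrt{\left(\frac{26}{17} - 646\right) + 2199} = \sqrt{- \frac{10956}{17} + 2199} = \sqrt{\frac{26427}{17}} = \frac{\sqrt{449259}}{17}$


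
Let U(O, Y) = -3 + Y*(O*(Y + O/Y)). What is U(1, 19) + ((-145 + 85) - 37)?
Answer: 262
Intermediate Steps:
U(O, Y) = -3 + O*Y*(Y + O/Y)
U(1, 19) + ((-145 + 85) - 37) = (-3 + 1² + 1*19²) + ((-145 + 85) - 37) = (-3 + 1 + 1*361) + (-60 - 37) = (-3 + 1 + 361) - 97 = 359 - 97 = 262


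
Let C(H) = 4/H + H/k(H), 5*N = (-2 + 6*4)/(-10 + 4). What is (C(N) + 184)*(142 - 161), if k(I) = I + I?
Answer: -74841/22 ≈ -3401.9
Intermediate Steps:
k(I) = 2*I
N = -11/15 (N = ((-2 + 6*4)/(-10 + 4))/5 = ((-2 + 24)/(-6))/5 = (22*(-⅙))/5 = (⅕)*(-11/3) = -11/15 ≈ -0.73333)
C(H) = ½ + 4/H (C(H) = 4/H + H/((2*H)) = 4/H + H*(1/(2*H)) = 4/H + ½ = ½ + 4/H)
(C(N) + 184)*(142 - 161) = ((8 - 11/15)/(2*(-11/15)) + 184)*(142 - 161) = ((½)*(-15/11)*(109/15) + 184)*(-19) = (-109/22 + 184)*(-19) = (3939/22)*(-19) = -74841/22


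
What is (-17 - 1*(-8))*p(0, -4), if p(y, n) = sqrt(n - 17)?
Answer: -9*I*sqrt(21) ≈ -41.243*I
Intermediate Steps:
p(y, n) = sqrt(-17 + n)
(-17 - 1*(-8))*p(0, -4) = (-17 - 1*(-8))*sqrt(-17 - 4) = (-17 + 8)*sqrt(-21) = -9*I*sqrt(21)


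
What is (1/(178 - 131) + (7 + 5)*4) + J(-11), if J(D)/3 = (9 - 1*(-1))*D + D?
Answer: -14804/47 ≈ -314.98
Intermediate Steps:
J(D) = 33*D (J(D) = 3*((9 - 1*(-1))*D + D) = 3*((9 + 1)*D + D) = 3*(10*D + D) = 3*(11*D) = 33*D)
(1/(178 - 131) + (7 + 5)*4) + J(-11) = (1/(178 - 131) + (7 + 5)*4) + 33*(-11) = (1/47 + 12*4) - 363 = (1/47 + 48) - 363 = 2257/47 - 363 = -14804/47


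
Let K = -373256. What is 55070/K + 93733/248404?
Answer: 102436521/445760978 ≈ 0.22980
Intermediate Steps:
55070/K + 93733/248404 = 55070/(-373256) + 93733/248404 = 55070*(-1/373256) + 93733*(1/248404) = -27535/186628 + 93733/248404 = 102436521/445760978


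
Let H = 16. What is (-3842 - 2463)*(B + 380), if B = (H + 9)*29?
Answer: -6967025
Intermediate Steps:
B = 725 (B = (16 + 9)*29 = 25*29 = 725)
(-3842 - 2463)*(B + 380) = (-3842 - 2463)*(725 + 380) = -6305*1105 = -6967025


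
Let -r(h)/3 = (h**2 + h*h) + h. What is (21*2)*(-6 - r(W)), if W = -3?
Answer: 1638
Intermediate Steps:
r(h) = -6*h**2 - 3*h (r(h) = -3*((h**2 + h*h) + h) = -3*((h**2 + h**2) + h) = -3*(2*h**2 + h) = -3*(h + 2*h**2) = -6*h**2 - 3*h)
(21*2)*(-6 - r(W)) = (21*2)*(-6 - (-3)*(-3)*(1 + 2*(-3))) = 42*(-6 - (-3)*(-3)*(1 - 6)) = 42*(-6 - (-3)*(-3)*(-5)) = 42*(-6 - 1*(-45)) = 42*(-6 + 45) = 42*39 = 1638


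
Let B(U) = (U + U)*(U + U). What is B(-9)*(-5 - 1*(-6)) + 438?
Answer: 762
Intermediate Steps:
B(U) = 4*U² (B(U) = (2*U)*(2*U) = 4*U²)
B(-9)*(-5 - 1*(-6)) + 438 = (4*(-9)²)*(-5 - 1*(-6)) + 438 = (4*81)*(-5 + 6) + 438 = 324*1 + 438 = 324 + 438 = 762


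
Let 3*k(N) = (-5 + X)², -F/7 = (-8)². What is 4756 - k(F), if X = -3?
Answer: 14204/3 ≈ 4734.7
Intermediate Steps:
F = -448 (F = -7*(-8)² = -7*64 = -448)
k(N) = 64/3 (k(N) = (-5 - 3)²/3 = (⅓)*(-8)² = (⅓)*64 = 64/3)
4756 - k(F) = 4756 - 1*64/3 = 4756 - 64/3 = 14204/3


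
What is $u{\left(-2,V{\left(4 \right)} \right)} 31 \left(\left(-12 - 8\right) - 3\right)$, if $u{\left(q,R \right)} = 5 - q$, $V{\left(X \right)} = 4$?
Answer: $-4991$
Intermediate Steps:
$u{\left(-2,V{\left(4 \right)} \right)} 31 \left(\left(-12 - 8\right) - 3\right) = \left(5 - -2\right) 31 \left(\left(-12 - 8\right) - 3\right) = \left(5 + 2\right) 31 \left(-20 - 3\right) = 7 \cdot 31 \left(-23\right) = 217 \left(-23\right) = -4991$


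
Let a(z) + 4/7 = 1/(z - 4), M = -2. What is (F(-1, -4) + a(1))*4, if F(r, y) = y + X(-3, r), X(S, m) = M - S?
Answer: -328/21 ≈ -15.619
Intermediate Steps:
X(S, m) = -2 - S
a(z) = -4/7 + 1/(-4 + z) (a(z) = -4/7 + 1/(z - 4) = -4/7 + 1/(-4 + z))
F(r, y) = 1 + y (F(r, y) = y + (-2 - 1*(-3)) = y + (-2 + 3) = y + 1 = 1 + y)
(F(-1, -4) + a(1))*4 = ((1 - 4) + (23 - 4*1)/(7*(-4 + 1)))*4 = (-3 + (⅐)*(23 - 4)/(-3))*4 = (-3 + (⅐)*(-⅓)*19)*4 = (-3 - 19/21)*4 = -82/21*4 = -328/21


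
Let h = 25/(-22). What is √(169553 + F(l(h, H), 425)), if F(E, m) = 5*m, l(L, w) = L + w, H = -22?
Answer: √171678 ≈ 414.34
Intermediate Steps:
h = -25/22 (h = 25*(-1/22) = -25/22 ≈ -1.1364)
√(169553 + F(l(h, H), 425)) = √(169553 + 5*425) = √(169553 + 2125) = √171678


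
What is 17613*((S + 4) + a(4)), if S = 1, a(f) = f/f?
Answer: 105678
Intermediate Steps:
a(f) = 1
17613*((S + 4) + a(4)) = 17613*((1 + 4) + 1) = 17613*(5 + 1) = 17613*6 = 105678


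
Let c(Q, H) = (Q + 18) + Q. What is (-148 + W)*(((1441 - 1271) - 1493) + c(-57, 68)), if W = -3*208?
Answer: 1095468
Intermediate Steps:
W = -624
c(Q, H) = 18 + 2*Q (c(Q, H) = (18 + Q) + Q = 18 + 2*Q)
(-148 + W)*(((1441 - 1271) - 1493) + c(-57, 68)) = (-148 - 624)*(((1441 - 1271) - 1493) + (18 + 2*(-57))) = -772*((170 - 1493) + (18 - 114)) = -772*(-1323 - 96) = -772*(-1419) = 1095468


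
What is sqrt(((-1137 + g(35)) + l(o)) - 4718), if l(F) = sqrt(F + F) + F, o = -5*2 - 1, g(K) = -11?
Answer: sqrt(-5877 + I*sqrt(22)) ≈ 0.0306 + 76.662*I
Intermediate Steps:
o = -11 (o = -10 - 1 = -11)
l(F) = F + sqrt(2)*sqrt(F) (l(F) = sqrt(2*F) + F = sqrt(2)*sqrt(F) + F = F + sqrt(2)*sqrt(F))
sqrt(((-1137 + g(35)) + l(o)) - 4718) = sqrt(((-1137 - 11) + (-11 + sqrt(2)*sqrt(-11))) - 4718) = sqrt((-1148 + (-11 + sqrt(2)*(I*sqrt(11)))) - 4718) = sqrt((-1148 + (-11 + I*sqrt(22))) - 4718) = sqrt((-1159 + I*sqrt(22)) - 4718) = sqrt(-5877 + I*sqrt(22))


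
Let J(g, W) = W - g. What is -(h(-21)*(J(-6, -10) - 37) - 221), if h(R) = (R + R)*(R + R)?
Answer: 72545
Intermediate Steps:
h(R) = 4*R² (h(R) = (2*R)*(2*R) = 4*R²)
-(h(-21)*(J(-6, -10) - 37) - 221) = -((4*(-21)²)*((-10 - 1*(-6)) - 37) - 221) = -((4*441)*((-10 + 6) - 37) - 221) = -(1764*(-4 - 37) - 221) = -(1764*(-41) - 221) = -(-72324 - 221) = -1*(-72545) = 72545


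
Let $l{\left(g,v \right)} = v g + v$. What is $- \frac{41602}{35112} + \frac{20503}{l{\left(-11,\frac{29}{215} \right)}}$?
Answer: $- \frac{24261889}{1596} \approx -15202.0$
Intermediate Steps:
$l{\left(g,v \right)} = v + g v$ ($l{\left(g,v \right)} = g v + v = v + g v$)
$- \frac{41602}{35112} + \frac{20503}{l{\left(-11,\frac{29}{215} \right)}} = - \frac{41602}{35112} + \frac{20503}{\frac{29}{215} \left(1 - 11\right)} = \left(-41602\right) \frac{1}{35112} + \frac{20503}{29 \cdot \frac{1}{215} \left(-10\right)} = - \frac{1891}{1596} + \frac{20503}{\frac{29}{215} \left(-10\right)} = - \frac{1891}{1596} + \frac{20503}{- \frac{58}{43}} = - \frac{1891}{1596} + 20503 \left(- \frac{43}{58}\right) = - \frac{1891}{1596} - \frac{30401}{2} = - \frac{24261889}{1596}$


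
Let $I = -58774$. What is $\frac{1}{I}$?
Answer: $- \frac{1}{58774} \approx -1.7014 \cdot 10^{-5}$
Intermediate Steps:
$\frac{1}{I} = \frac{1}{-58774} = - \frac{1}{58774}$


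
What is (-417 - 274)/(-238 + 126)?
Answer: 691/112 ≈ 6.1696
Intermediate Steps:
(-417 - 274)/(-238 + 126) = -691/(-112) = -691*(-1/112) = 691/112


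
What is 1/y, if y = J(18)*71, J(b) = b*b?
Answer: 1/23004 ≈ 4.3471e-5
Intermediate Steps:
J(b) = b**2
y = 23004 (y = 18**2*71 = 324*71 = 23004)
1/y = 1/23004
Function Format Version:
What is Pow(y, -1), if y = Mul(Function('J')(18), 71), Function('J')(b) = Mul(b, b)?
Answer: Rational(1, 23004) ≈ 4.3471e-5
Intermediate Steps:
Function('J')(b) = Pow(b, 2)
y = 23004 (y = Mul(Pow(18, 2), 71) = Mul(324, 71) = 23004)
Pow(y, -1) = Pow(23004, -1) = Rational(1, 23004)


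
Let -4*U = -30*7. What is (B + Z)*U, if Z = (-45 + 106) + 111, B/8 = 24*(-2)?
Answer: -11130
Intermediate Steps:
U = 105/2 (U = -(-15)*7/2 = -¼*(-210) = 105/2 ≈ 52.500)
B = -384 (B = 8*(24*(-2)) = 8*(-48) = -384)
Z = 172 (Z = 61 + 111 = 172)
(B + Z)*U = (-384 + 172)*(105/2) = -212*105/2 = -11130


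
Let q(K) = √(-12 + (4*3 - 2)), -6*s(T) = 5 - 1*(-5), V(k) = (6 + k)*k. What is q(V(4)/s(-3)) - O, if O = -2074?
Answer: 2074 + I*√2 ≈ 2074.0 + 1.4142*I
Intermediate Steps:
V(k) = k*(6 + k)
s(T) = -5/3 (s(T) = -(5 - 1*(-5))/6 = -(5 + 5)/6 = -⅙*10 = -5/3)
q(K) = I*√2 (q(K) = √(-12 + (12 - 2)) = √(-12 + 10) = √(-2) = I*√2)
q(V(4)/s(-3)) - O = I*√2 - 1*(-2074) = I*√2 + 2074 = 2074 + I*√2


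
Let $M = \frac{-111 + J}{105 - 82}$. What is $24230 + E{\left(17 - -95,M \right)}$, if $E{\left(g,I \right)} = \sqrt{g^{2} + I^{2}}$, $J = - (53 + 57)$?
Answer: $24230 + \frac{\sqrt{6684617}}{23} \approx 24342.0$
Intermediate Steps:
$J = -110$ ($J = \left(-1\right) 110 = -110$)
$M = - \frac{221}{23}$ ($M = \frac{-111 - 110}{105 - 82} = - \frac{221}{23} \approx -9.6087$)
$E{\left(g,I \right)} = \sqrt{I^{2} + g^{2}}$
$24230 + E{\left(17 - -95,M \right)} = 24230 + \sqrt{\left(- \frac{221}{23}\right)^{2} + \left(17 - -95\right)^{2}} = 24230 + \sqrt{\frac{48841}{529} + \left(17 + 95\right)^{2}} = 24230 + \sqrt{\frac{48841}{529} + 112^{2}} = 24230 + \sqrt{\frac{48841}{529} + 12544} = 24230 + \sqrt{\frac{6684617}{529}} = 24230 + \frac{\sqrt{6684617}}{23}$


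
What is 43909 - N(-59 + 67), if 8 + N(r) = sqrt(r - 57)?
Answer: 43917 - 7*I ≈ 43917.0 - 7.0*I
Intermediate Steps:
N(r) = -8 + sqrt(-57 + r) (N(r) = -8 + sqrt(r - 57) = -8 + sqrt(-57 + r))
43909 - N(-59 + 67) = 43909 - (-8 + sqrt(-57 + (-59 + 67))) = 43909 - (-8 + sqrt(-57 + 8)) = 43909 - (-8 + sqrt(-49)) = 43909 - (-8 + 7*I) = 43909 + (8 - 7*I) = 43917 - 7*I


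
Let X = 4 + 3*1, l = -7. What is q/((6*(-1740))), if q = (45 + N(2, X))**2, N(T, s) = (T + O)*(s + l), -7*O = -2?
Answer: -45/232 ≈ -0.19397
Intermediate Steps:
O = 2/7 (O = -1/7*(-2) = 2/7 ≈ 0.28571)
X = 7 (X = 4 + 3 = 7)
N(T, s) = (-7 + s)*(2/7 + T) (N(T, s) = (T + 2/7)*(s - 7) = (2/7 + T)*(-7 + s) = (-7 + s)*(2/7 + T))
q = 2025 (q = (45 + (-2 - 7*2 + (2/7)*7 + 2*7))**2 = (45 + (-2 - 14 + 2 + 14))**2 = (45 + 0)**2 = 45**2 = 2025)
q/((6*(-1740))) = 2025/((6*(-1740))) = 2025/(-10440) = 2025*(-1/10440) = -45/232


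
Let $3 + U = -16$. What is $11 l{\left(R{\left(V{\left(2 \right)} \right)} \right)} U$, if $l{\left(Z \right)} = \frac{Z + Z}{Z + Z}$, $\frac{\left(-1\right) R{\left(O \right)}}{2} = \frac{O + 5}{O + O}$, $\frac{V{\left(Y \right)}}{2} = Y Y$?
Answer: $-209$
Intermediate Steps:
$U = -19$ ($U = -3 - 16 = -19$)
$V{\left(Y \right)} = 2 Y^{2}$ ($V{\left(Y \right)} = 2 Y Y = 2 Y^{2}$)
$R{\left(O \right)} = - \frac{5 + O}{O}$ ($R{\left(O \right)} = - 2 \frac{O + 5}{O + O} = - 2 \frac{5 + O}{2 O} = - \frac{5 + O}{O}$)
$l{\left(Z \right)} = 1$ ($l{\left(Z \right)} = \frac{2 Z}{2 Z} = 2 Z \frac{1}{2 Z} = 1$)
$11 l{\left(R{\left(V{\left(2 \right)} \right)} \right)} U = 11 \cdot 1 \left(-19\right) = 11 \left(-19\right) = -209$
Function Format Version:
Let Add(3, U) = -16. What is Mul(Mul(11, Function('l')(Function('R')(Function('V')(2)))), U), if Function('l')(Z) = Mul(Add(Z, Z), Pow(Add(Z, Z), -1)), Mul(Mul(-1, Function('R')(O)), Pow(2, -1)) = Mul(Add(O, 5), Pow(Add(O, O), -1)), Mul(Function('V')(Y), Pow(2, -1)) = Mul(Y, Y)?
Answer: -209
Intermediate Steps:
U = -19 (U = Add(-3, -16) = -19)
Function('V')(Y) = Mul(2, Pow(Y, 2)) (Function('V')(Y) = Mul(2, Mul(Y, Y)) = Mul(2, Pow(Y, 2)))
Function('R')(O) = Mul(-1, Pow(O, -1), Add(5, O)) (Function('R')(O) = Mul(-2, Mul(Add(O, 5), Pow(Add(O, O), -1))) = Mul(-2, Mul(Add(5, O), Pow(Mul(2, O), -1))) = Mul(-2, Mul(Add(5, O), Mul(Rational(1, 2), Pow(O, -1)))) = Mul(-2, Mul(Rational(1, 2), Pow(O, -1), Add(5, O))) = Mul(-1, Pow(O, -1), Add(5, O)))
Function('l')(Z) = 1 (Function('l')(Z) = Mul(Mul(2, Z), Pow(Mul(2, Z), -1)) = Mul(Mul(2, Z), Mul(Rational(1, 2), Pow(Z, -1))) = 1)
Mul(Mul(11, Function('l')(Function('R')(Function('V')(2)))), U) = Mul(Mul(11, 1), -19) = Mul(11, -19) = -209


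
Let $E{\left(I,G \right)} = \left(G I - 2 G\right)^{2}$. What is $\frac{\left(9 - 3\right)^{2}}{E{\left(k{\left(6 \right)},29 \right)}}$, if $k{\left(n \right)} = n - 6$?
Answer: $\frac{9}{841} \approx 0.010702$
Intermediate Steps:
$k{\left(n \right)} = -6 + n$ ($k{\left(n \right)} = n - 6 = -6 + n$)
$E{\left(I,G \right)} = \left(- 2 G + G I\right)^{2}$
$\frac{\left(9 - 3\right)^{2}}{E{\left(k{\left(6 \right)},29 \right)}} = \frac{\left(9 - 3\right)^{2}}{29^{2} \left(-2 + \left(-6 + 6\right)\right)^{2}} = \frac{6^{2}}{841 \left(-2 + 0\right)^{2}} = \frac{36}{841 \left(-2\right)^{2}} = \frac{36}{841 \cdot 4} = \frac{36}{3364} = 36 \cdot \frac{1}{3364} = \frac{9}{841}$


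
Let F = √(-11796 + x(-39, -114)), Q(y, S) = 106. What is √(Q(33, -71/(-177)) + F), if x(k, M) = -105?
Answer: √(106 + I*√11901) ≈ 11.36 + 4.8015*I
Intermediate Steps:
F = I*√11901 (F = √(-11796 - 105) = √(-11901) = I*√11901 ≈ 109.09*I)
√(Q(33, -71/(-177)) + F) = √(106 + I*√11901)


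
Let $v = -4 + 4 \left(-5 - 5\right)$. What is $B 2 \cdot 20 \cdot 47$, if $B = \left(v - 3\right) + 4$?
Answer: $-80840$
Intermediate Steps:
$v = -44$ ($v = -4 + 4 \left(-5 - 5\right) = -4 + 4 \left(-10\right) = -4 - 40 = -44$)
$B = -43$ ($B = \left(-44 - 3\right) + 4 = -47 + 4 = -43$)
$B 2 \cdot 20 \cdot 47 = \left(-43\right) 2 \cdot 20 \cdot 47 = \left(-86\right) 20 \cdot 47 = \left(-1720\right) 47 = -80840$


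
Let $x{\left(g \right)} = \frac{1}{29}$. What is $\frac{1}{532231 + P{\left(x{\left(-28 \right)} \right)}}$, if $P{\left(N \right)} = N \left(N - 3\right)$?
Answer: $\frac{841}{447606185} \approx 1.8789 \cdot 10^{-6}$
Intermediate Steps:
$x{\left(g \right)} = \frac{1}{29}$
$P{\left(N \right)} = N \left(-3 + N\right)$ ($P{\left(N \right)} = N \left(N - 3\right) = N \left(-3 + N\right)$)
$\frac{1}{532231 + P{\left(x{\left(-28 \right)} \right)}} = \frac{1}{532231 + \frac{-3 + \frac{1}{29}}{29}} = \frac{1}{532231 + \frac{1}{29} \left(- \frac{86}{29}\right)} = \frac{1}{532231 - \frac{86}{841}} = \frac{1}{\frac{447606185}{841}} = \frac{841}{447606185}$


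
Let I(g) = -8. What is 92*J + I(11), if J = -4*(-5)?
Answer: 1832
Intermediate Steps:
J = 20
92*J + I(11) = 92*20 - 8 = 1840 - 8 = 1832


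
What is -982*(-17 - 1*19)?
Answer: 35352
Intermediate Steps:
-982*(-17 - 1*19) = -982*(-17 - 19) = -982*(-36) = 35352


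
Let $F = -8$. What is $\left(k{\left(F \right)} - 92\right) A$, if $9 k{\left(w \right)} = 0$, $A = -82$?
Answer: $7544$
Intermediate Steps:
$k{\left(w \right)} = 0$ ($k{\left(w \right)} = \frac{1}{9} \cdot 0 = 0$)
$\left(k{\left(F \right)} - 92\right) A = \left(0 - 92\right) \left(-82\right) = \left(-92\right) \left(-82\right) = 7544$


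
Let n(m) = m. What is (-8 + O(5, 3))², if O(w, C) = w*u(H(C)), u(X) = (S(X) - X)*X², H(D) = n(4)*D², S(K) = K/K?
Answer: 51441868864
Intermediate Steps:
S(K) = 1
H(D) = 4*D²
u(X) = X²*(1 - X) (u(X) = (1 - X)*X² = X²*(1 - X))
O(w, C) = 16*w*C⁴*(1 - 4*C²) (O(w, C) = w*((4*C²)²*(1 - 4*C²)) = w*((16*C⁴)*(1 - 4*C²)) = w*(16*C⁴*(1 - 4*C²)) = 16*w*C⁴*(1 - 4*C²))
(-8 + O(5, 3))² = (-8 + 16*5*3⁴*(1 - 4*3²))² = (-8 + 16*5*81*(1 - 4*9))² = (-8 + 16*5*81*(1 - 36))² = (-8 + 16*5*81*(-35))² = (-8 - 226800)² = (-226808)² = 51441868864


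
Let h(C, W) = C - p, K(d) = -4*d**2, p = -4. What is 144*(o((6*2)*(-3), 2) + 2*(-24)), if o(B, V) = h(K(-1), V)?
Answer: -6912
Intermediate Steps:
h(C, W) = 4 + C (h(C, W) = C - 1*(-4) = C + 4 = 4 + C)
o(B, V) = 0 (o(B, V) = 4 - 4*(-1)**2 = 4 - 4*1 = 4 - 4 = 0)
144*(o((6*2)*(-3), 2) + 2*(-24)) = 144*(0 + 2*(-24)) = 144*(0 - 48) = 144*(-48) = -6912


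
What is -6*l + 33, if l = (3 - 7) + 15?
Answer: -33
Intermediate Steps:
l = 11 (l = -4 + 15 = 11)
-6*l + 33 = -6*11 + 33 = -66 + 33 = -33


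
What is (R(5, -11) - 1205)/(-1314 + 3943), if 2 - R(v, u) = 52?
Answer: -1255/2629 ≈ -0.47737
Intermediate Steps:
R(v, u) = -50 (R(v, u) = 2 - 1*52 = 2 - 52 = -50)
(R(5, -11) - 1205)/(-1314 + 3943) = (-50 - 1205)/(-1314 + 3943) = -1255/2629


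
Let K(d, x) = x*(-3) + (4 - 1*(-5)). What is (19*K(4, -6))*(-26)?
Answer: -13338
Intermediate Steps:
K(d, x) = 9 - 3*x (K(d, x) = -3*x + (4 + 5) = -3*x + 9 = 9 - 3*x)
(19*K(4, -6))*(-26) = (19*(9 - 3*(-6)))*(-26) = (19*(9 + 18))*(-26) = (19*27)*(-26) = 513*(-26) = -13338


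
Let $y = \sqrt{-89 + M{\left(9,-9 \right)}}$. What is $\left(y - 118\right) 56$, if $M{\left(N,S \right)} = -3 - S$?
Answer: $-6608 + 56 i \sqrt{83} \approx -6608.0 + 510.18 i$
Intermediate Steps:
$y = i \sqrt{83}$ ($y = \sqrt{-89 - -6} = \sqrt{-89 + \left(-3 + 9\right)} = \sqrt{-89 + 6} = \sqrt{-83} = i \sqrt{83} \approx 9.1104 i$)
$\left(y - 118\right) 56 = \left(i \sqrt{83} - 118\right) 56 = \left(-118 + i \sqrt{83}\right) 56 = -6608 + 56 i \sqrt{83}$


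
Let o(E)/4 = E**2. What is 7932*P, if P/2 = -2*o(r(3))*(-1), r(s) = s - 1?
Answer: 507648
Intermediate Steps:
r(s) = -1 + s
o(E) = 4*E**2
P = 64 (P = 2*(-8*(-1 + 3)**2*(-1)) = 2*(-8*2**2*(-1)) = 2*(-8*4*(-1)) = 2*(-2*16*(-1)) = 2*(-32*(-1)) = 2*32 = 64)
7932*P = 7932*64 = 507648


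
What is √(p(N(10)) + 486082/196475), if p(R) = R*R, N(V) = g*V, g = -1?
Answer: √158229820938/39295 ≈ 10.123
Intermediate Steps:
N(V) = -V
p(R) = R²
√(p(N(10)) + 486082/196475) = √((-1*10)² + 486082/196475) = √((-10)² + 486082*(1/196475)) = √(100 + 486082/196475) = √(20133582/196475) = √158229820938/39295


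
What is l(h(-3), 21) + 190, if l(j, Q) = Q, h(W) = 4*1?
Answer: 211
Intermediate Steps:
h(W) = 4
l(h(-3), 21) + 190 = 21 + 190 = 211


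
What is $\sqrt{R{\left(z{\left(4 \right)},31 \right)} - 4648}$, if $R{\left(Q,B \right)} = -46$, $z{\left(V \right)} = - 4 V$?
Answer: $i \sqrt{4694} \approx 68.513 i$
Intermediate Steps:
$\sqrt{R{\left(z{\left(4 \right)},31 \right)} - 4648} = \sqrt{-46 - 4648} = \sqrt{-4694} = i \sqrt{4694}$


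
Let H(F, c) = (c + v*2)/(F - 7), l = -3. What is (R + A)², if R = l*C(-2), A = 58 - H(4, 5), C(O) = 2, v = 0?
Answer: 25921/9 ≈ 2880.1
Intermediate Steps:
H(F, c) = c/(-7 + F) (H(F, c) = (c + 0*2)/(F - 7) = (c + 0)/(-7 + F) = c/(-7 + F))
A = 179/3 (A = 58 - 5/(-7 + 4) = 58 - 5/(-3) = 58 - 5*(-1)/3 = 58 - 1*(-5/3) = 58 + 5/3 = 179/3 ≈ 59.667)
R = -6 (R = -3*2 = -6)
(R + A)² = (-6 + 179/3)² = (161/3)² = 25921/9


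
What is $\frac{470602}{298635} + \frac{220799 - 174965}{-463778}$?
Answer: $\frac{102283608883}{69250171515} \approx 1.477$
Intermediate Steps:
$\frac{470602}{298635} + \frac{220799 - 174965}{-463778} = 470602 \cdot \frac{1}{298635} + \left(220799 - 174965\right) \left(- \frac{1}{463778}\right) = \frac{470602}{298635} + 45834 \left(- \frac{1}{463778}\right) = \frac{470602}{298635} - \frac{22917}{231889} = \frac{102283608883}{69250171515}$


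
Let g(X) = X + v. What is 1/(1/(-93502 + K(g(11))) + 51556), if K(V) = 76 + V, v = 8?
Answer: 93407/4815691291 ≈ 1.9396e-5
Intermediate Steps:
g(X) = 8 + X (g(X) = X + 8 = 8 + X)
1/(1/(-93502 + K(g(11))) + 51556) = 1/(1/(-93502 + (76 + (8 + 11))) + 51556) = 1/(1/(-93502 + (76 + 19)) + 51556) = 1/(1/(-93502 + 95) + 51556) = 1/(1/(-93407) + 51556) = 1/(-1/93407 + 51556) = 1/(4815691291/93407) = 93407/4815691291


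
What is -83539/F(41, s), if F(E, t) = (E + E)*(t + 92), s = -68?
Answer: -83539/1968 ≈ -42.449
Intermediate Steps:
F(E, t) = 2*E*(92 + t) (F(E, t) = (2*E)*(92 + t) = 2*E*(92 + t))
-83539/F(41, s) = -83539*1/(82*(92 - 68)) = -83539/(2*41*24) = -83539/1968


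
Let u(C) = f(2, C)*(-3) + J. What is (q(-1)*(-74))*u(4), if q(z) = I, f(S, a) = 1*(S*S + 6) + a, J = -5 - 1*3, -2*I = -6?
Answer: 11100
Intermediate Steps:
I = 3 (I = -½*(-6) = 3)
J = -8 (J = -5 - 3 = -8)
f(S, a) = 6 + a + S² (f(S, a) = 1*(S² + 6) + a = 1*(6 + S²) + a = (6 + S²) + a = 6 + a + S²)
q(z) = 3
u(C) = -38 - 3*C (u(C) = (6 + C + 2²)*(-3) - 8 = (6 + C + 4)*(-3) - 8 = (10 + C)*(-3) - 8 = (-30 - 3*C) - 8 = -38 - 3*C)
(q(-1)*(-74))*u(4) = (3*(-74))*(-38 - 3*4) = -222*(-38 - 12) = -222*(-50) = 11100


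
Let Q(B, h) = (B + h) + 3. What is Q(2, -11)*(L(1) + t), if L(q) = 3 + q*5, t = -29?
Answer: 126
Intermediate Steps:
L(q) = 3 + 5*q
Q(B, h) = 3 + B + h
Q(2, -11)*(L(1) + t) = (3 + 2 - 11)*((3 + 5*1) - 29) = -6*((3 + 5) - 29) = -6*(8 - 29) = -6*(-21) = 126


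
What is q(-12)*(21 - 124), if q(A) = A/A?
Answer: -103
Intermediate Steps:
q(A) = 1
q(-12)*(21 - 124) = 1*(21 - 124) = 1*(-103) = -103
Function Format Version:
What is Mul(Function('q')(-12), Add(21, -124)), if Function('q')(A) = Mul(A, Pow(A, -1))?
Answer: -103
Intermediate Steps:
Function('q')(A) = 1
Mul(Function('q')(-12), Add(21, -124)) = Mul(1, Add(21, -124)) = Mul(1, -103) = -103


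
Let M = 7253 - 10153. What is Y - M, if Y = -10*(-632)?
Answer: 9220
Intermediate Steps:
Y = 6320
M = -2900
Y - M = 6320 - 1*(-2900) = 6320 + 2900 = 9220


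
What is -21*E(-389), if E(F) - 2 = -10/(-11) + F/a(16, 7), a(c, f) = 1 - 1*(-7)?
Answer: 84483/88 ≈ 960.03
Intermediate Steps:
a(c, f) = 8 (a(c, f) = 1 + 7 = 8)
E(F) = 32/11 + F/8 (E(F) = 2 + (-10/(-11) + F/8) = 2 + (-10*(-1/11) + F*(1/8)) = 2 + (10/11 + F/8) = 32/11 + F/8)
-21*E(-389) = -21*(32/11 + (1/8)*(-389)) = -21*(32/11 - 389/8) = -21*(-4023/88) = 84483/88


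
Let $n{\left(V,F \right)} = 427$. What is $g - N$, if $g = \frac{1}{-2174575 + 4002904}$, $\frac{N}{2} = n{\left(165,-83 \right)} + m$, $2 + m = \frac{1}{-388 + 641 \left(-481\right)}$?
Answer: $- \frac{159919456902161}{188140539087} \approx -850.0$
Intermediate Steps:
$m = - \frac{617419}{308709}$ ($m = -2 + \frac{1}{-388 + 641 \left(-481\right)} = -2 + \frac{1}{-388 - 308321} = -2 + \frac{1}{-308709} = -2 - \frac{1}{308709} = - \frac{617419}{308709} \approx -2.0$)
$N = \frac{262402648}{308709}$ ($N = 2 \left(427 - \frac{617419}{308709}\right) = 2 \cdot \frac{131201324}{308709} = \frac{262402648}{308709} \approx 850.0$)
$g = \frac{1}{1828329} \approx 5.4695 \cdot 10^{-7}$
$g - N = \frac{1}{1828329} - \frac{262402648}{308709} = - \frac{159919456902161}{188140539087}$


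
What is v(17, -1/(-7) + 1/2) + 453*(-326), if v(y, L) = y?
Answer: -147661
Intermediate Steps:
v(17, -1/(-7) + 1/2) + 453*(-326) = 17 + 453*(-326) = 17 - 147678 = -147661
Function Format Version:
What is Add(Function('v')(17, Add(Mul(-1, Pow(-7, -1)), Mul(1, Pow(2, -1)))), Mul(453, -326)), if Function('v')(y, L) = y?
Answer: -147661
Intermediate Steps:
Add(Function('v')(17, Add(Mul(-1, Pow(-7, -1)), Mul(1, Pow(2, -1)))), Mul(453, -326)) = Add(17, Mul(453, -326)) = Add(17, -147678) = -147661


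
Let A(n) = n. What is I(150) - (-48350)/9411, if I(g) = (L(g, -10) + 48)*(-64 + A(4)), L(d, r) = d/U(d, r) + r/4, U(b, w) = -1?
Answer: 59055320/9411 ≈ 6275.1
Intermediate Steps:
L(d, r) = -d + r/4 (L(d, r) = d/(-1) + r/4 = d*(-1) + r*(¼) = -d + r/4)
I(g) = -2730 + 60*g (I(g) = ((-g + (¼)*(-10)) + 48)*(-64 + 4) = ((-g - 5/2) + 48)*(-60) = ((-5/2 - g) + 48)*(-60) = (91/2 - g)*(-60) = -2730 + 60*g)
I(150) - (-48350)/9411 = (-2730 + 60*150) - (-48350)/9411 = (-2730 + 9000) - (-48350)/9411 = 6270 - 1*(-48350/9411) = 6270 + 48350/9411 = 59055320/9411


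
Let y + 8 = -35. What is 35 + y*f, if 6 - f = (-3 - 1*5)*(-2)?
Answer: 465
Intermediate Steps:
y = -43 (y = -8 - 35 = -43)
f = -10 (f = 6 - (-3 - 1*5)*(-2) = 6 - (-3 - 5)*(-2) = 6 - (-8)*(-2) = 6 - 1*16 = 6 - 16 = -10)
35 + y*f = 35 - 43*(-10) = 35 + 430 = 465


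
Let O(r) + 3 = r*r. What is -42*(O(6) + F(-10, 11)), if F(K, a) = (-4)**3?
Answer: 1302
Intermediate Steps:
O(r) = -3 + r**2 (O(r) = -3 + r*r = -3 + r**2)
F(K, a) = -64
-42*(O(6) + F(-10, 11)) = -42*((-3 + 6**2) - 64) = -42*((-3 + 36) - 64) = -42*(33 - 64) = -42*(-31) = 1302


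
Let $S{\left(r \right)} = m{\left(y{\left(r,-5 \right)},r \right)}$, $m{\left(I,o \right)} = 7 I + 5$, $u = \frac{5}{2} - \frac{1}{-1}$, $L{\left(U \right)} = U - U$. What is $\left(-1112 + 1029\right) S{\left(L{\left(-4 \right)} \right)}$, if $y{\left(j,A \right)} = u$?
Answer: $- \frac{4897}{2} \approx -2448.5$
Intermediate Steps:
$L{\left(U \right)} = 0$
$u = \frac{7}{2}$ ($u = 5 \cdot \frac{1}{2} - -1 = \frac{5}{2} + 1 = \frac{7}{2} \approx 3.5$)
$y{\left(j,A \right)} = \frac{7}{2}$
$m{\left(I,o \right)} = 5 + 7 I$
$S{\left(r \right)} = \frac{59}{2}$ ($S{\left(r \right)} = 5 + 7 \cdot \frac{7}{2} = 5 + \frac{49}{2} = \frac{59}{2}$)
$\left(-1112 + 1029\right) S{\left(L{\left(-4 \right)} \right)} = \left(-1112 + 1029\right) \frac{59}{2} = \left(-83\right) \frac{59}{2} = - \frac{4897}{2}$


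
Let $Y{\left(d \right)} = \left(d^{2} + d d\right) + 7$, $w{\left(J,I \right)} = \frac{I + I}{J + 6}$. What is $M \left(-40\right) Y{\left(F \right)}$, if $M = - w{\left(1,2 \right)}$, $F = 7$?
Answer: $2400$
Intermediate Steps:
$w{\left(J,I \right)} = \frac{2 I}{6 + J}$
$Y{\left(d \right)} = 7 + 2 d^{2}$ ($Y{\left(d \right)} = \left(d^{2} + d^{2}\right) + 7 = 2 d^{2} + 7 = 7 + 2 d^{2}$)
$M = - \frac{4}{7}$ ($M = - \frac{2 \cdot 2}{6 + 1} = - \frac{2 \cdot 2}{7} = \left(-1\right) \frac{4}{7} = - \frac{4}{7} \approx -0.57143$)
$M \left(-40\right) Y{\left(F \right)} = \left(- \frac{4}{7}\right) \left(-40\right) \left(7 + 2 \cdot 7^{2}\right) = \frac{160 \left(7 + 2 \cdot 49\right)}{7} = \frac{160 \left(7 + 98\right)}{7} = \frac{160}{7} \cdot 105 = 2400$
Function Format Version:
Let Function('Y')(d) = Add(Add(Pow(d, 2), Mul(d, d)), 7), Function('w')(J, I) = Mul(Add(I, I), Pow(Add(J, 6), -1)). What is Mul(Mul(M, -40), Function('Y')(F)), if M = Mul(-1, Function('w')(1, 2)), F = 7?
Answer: 2400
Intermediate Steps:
Function('w')(J, I) = Mul(2, I, Pow(Add(6, J), -1)) (Function('w')(J, I) = Mul(Mul(2, I), Pow(Add(6, J), -1)) = Mul(2, I, Pow(Add(6, J), -1)))
Function('Y')(d) = Add(7, Mul(2, Pow(d, 2))) (Function('Y')(d) = Add(Add(Pow(d, 2), Pow(d, 2)), 7) = Add(Mul(2, Pow(d, 2)), 7) = Add(7, Mul(2, Pow(d, 2))))
M = Rational(-4, 7) (M = Mul(-1, Mul(2, 2, Pow(Add(6, 1), -1))) = Mul(-1, Mul(2, 2, Pow(7, -1))) = Mul(-1, Mul(2, 2, Rational(1, 7))) = Mul(-1, Rational(4, 7)) = Rational(-4, 7) ≈ -0.57143)
Mul(Mul(M, -40), Function('Y')(F)) = Mul(Mul(Rational(-4, 7), -40), Add(7, Mul(2, Pow(7, 2)))) = Mul(Rational(160, 7), Add(7, Mul(2, 49))) = Mul(Rational(160, 7), Add(7, 98)) = Mul(Rational(160, 7), 105) = 2400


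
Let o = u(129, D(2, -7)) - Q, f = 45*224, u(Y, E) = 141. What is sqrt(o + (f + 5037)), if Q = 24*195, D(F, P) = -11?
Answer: sqrt(10578) ≈ 102.85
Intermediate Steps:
f = 10080
Q = 4680
o = -4539 (o = 141 - 1*4680 = 141 - 4680 = -4539)
sqrt(o + (f + 5037)) = sqrt(-4539 + (10080 + 5037)) = sqrt(-4539 + 15117) = sqrt(10578)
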